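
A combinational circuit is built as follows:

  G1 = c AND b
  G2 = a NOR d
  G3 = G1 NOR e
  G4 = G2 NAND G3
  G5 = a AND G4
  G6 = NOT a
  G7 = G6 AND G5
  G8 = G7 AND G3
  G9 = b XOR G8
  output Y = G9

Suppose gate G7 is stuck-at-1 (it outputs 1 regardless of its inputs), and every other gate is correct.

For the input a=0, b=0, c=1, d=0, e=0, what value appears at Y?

Propagate with G7 forced: G1=0, G2=1, G3=1, G4=0, G5=0, G6=1, G7=1 [stuck-at-1], G8=1, G9=1.
So Y = 1. (Without the fault it would be 0.)

1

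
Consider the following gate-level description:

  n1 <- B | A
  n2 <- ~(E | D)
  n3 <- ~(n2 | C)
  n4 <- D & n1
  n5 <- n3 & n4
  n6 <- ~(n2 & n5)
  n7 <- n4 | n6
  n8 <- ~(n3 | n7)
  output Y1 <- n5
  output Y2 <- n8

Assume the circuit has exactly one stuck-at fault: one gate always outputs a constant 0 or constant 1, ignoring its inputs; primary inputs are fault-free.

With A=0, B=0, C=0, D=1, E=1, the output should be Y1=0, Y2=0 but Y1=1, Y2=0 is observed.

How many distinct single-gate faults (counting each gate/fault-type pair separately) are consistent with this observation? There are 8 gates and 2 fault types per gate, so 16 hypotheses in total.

3

Fault-free: n1=0, n2=0, n3=1, n4=0, n5=0, n6=1, n7=1, n8=0 → Y1=0, Y2=0. Observed Y1=1, Y2=0.
  n1: stuck-at-1 ✓; others ✗
  n2: none of the 2 fault types match ✗
  n3: none of the 2 fault types match ✗
  n4: stuck-at-1 ✓; others ✗
  n5: stuck-at-1 ✓; others ✗
  n6: none of the 2 fault types match ✗
  n7: none of the 2 fault types match ✗
  n8: none of the 2 fault types match ✗
Consistent faults: {n1 stuck-at-1, n4 stuck-at-1, n5 stuck-at-1} — 3 in all.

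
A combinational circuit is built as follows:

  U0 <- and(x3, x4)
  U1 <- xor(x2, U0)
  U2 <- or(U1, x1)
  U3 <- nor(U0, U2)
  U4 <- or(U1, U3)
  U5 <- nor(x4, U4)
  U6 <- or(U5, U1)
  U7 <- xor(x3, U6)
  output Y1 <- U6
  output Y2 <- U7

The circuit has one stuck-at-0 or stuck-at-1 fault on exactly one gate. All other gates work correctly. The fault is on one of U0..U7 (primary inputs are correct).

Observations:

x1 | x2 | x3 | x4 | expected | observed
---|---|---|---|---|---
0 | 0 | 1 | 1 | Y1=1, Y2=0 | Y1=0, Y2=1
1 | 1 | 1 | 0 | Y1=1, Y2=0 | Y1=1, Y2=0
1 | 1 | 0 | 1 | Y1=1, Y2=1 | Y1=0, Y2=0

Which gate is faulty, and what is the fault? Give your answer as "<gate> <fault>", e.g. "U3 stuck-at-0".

U1 stuck-at-0

Fault-free values for test 1 (x1=0, x2=0, x3=1, x4=1): U0=1, U1=1, U2=1, U3=0, U4=1, U5=0, U6=1, U7=0, giving Y1=1, Y2=0. Observed Y1=0, Y2=1.
Test 1: faults giving observed Y1=0, Y2=1 are {U0 stuck-at-0, U1 stuck-at-0, U6 stuck-at-0}.
Test 2 (x1=1, x2=1, x3=1, x4=0): fault-free U0=0, U1=1, U2=1, U3=0, U4=1, U5=0, U6=1, U7=0 → Y1=1, Y2=0; observed Y1=1, Y2=0. Eliminates U6 stuck-at-0.
Test 3 (x1=1, x2=1, x3=0, x4=1): fault-free U0=0, U1=1, U2=1, U3=0, U4=1, U5=0, U6=1, U7=1 → Y1=1, Y2=1; observed Y1=0, Y2=0. Eliminates U0 stuck-at-0.
Only U1 stuck-at-0 is consistent with every test.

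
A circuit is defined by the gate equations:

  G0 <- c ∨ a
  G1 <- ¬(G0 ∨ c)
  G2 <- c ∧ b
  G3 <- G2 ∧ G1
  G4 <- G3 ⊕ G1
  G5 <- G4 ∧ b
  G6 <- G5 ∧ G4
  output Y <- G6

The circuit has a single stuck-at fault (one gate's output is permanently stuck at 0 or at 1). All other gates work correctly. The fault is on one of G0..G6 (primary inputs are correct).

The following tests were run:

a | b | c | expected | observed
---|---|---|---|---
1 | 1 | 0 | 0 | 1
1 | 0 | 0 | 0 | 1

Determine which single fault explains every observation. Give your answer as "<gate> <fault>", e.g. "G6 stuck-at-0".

G6 stuck-at-1

Fault-free values for test 1 (a=1, b=1, c=0): G0=1, G1=0, G2=0, G3=0, G4=0, G5=0, G6=0, giving Y=0. Observed 1.
Test 1: faults giving observed 1 are {G0 stuck-at-0, G1 stuck-at-1, G3 stuck-at-1, G4 stuck-at-1, G6 stuck-at-1}.
Test 2 (a=1, b=0, c=0): fault-free G0=1, G1=0, G2=0, G3=0, G4=0, G5=0, G6=0 → 0; observed 1. Eliminates G0 stuck-at-0, G1 stuck-at-1, G3 stuck-at-1, G4 stuck-at-1.
Only G6 stuck-at-1 is consistent with every test.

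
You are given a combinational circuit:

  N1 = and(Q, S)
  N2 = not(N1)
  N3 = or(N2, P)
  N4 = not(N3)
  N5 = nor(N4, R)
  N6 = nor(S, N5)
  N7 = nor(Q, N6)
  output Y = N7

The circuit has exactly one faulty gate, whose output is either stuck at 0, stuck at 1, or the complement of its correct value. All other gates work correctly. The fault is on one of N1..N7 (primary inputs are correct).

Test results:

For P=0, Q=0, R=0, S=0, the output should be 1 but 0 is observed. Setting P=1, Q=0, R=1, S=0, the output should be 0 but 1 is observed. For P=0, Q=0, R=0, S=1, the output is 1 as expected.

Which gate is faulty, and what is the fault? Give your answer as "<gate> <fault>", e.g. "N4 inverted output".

N5 inverted output

Fault-free values for test 1 (P=0, Q=0, R=0, S=0): N1=0, N2=1, N3=1, N4=0, N5=1, N6=0, N7=1, giving Y=1. Observed 0.
Test 1: faults giving observed 0 are {N1 stuck-at-1, N1 inverted output, N2 stuck-at-0, N2 inverted output, N3 stuck-at-0, N3 inverted output, N4 stuck-at-1, N4 inverted output, N5 stuck-at-0, N5 inverted output, N6 stuck-at-1, N6 inverted output, N7 stuck-at-0, N7 inverted output}.
Test 2 (P=1, Q=0, R=1, S=0): fault-free N1=0, N2=1, N3=1, N4=0, N5=0, N6=1, N7=0 → 0; observed 1. Eliminates N1 stuck-at-1, N1 inverted output, N2 stuck-at-0, N2 inverted output, N3 stuck-at-0, N3 inverted output, N4 stuck-at-1, N4 inverted output, N5 stuck-at-0, N6 stuck-at-1, N7 stuck-at-0.
Test 3 (P=0, Q=0, R=0, S=1): fault-free N1=0, N2=1, N3=1, N4=0, N5=1, N6=0, N7=1 → 1; observed 1. Eliminates N6 inverted output, N7 inverted output.
Only N5 inverted output is consistent with every test.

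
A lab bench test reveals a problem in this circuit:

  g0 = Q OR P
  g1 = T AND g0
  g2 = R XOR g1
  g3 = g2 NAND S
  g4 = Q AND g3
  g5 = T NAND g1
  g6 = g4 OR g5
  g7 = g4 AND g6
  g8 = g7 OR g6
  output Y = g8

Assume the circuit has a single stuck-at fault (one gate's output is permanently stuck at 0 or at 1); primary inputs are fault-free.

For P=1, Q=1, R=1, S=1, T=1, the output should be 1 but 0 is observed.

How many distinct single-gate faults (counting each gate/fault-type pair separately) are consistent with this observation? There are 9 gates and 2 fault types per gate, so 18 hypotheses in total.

5

Fault-free: g0=1, g1=1, g2=0, g3=1, g4=1, g5=0, g6=1, g7=1, g8=1 → 1. Observed 0.
  g0: none of the 2 fault types match ✗
  g1: none of the 2 fault types match ✗
  g2: stuck-at-1 ✓; others ✗
  g3: stuck-at-0 ✓; others ✗
  g4: stuck-at-0 ✓; others ✗
  g5: none of the 2 fault types match ✗
  g6: stuck-at-0 ✓; others ✗
  g7: none of the 2 fault types match ✗
  g8: stuck-at-0 ✓; others ✗
Consistent faults: {g2 stuck-at-1, g3 stuck-at-0, g4 stuck-at-0, g6 stuck-at-0, g8 stuck-at-0} — 5 in all.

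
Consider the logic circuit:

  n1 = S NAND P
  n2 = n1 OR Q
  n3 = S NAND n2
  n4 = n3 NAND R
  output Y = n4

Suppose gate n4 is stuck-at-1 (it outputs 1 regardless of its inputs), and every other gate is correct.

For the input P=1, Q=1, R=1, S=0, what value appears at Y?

1

Propagate with n4 forced: n1=1, n2=1, n3=1, n4=1 [stuck-at-1].
So Y = 1. (Without the fault it would be 0.)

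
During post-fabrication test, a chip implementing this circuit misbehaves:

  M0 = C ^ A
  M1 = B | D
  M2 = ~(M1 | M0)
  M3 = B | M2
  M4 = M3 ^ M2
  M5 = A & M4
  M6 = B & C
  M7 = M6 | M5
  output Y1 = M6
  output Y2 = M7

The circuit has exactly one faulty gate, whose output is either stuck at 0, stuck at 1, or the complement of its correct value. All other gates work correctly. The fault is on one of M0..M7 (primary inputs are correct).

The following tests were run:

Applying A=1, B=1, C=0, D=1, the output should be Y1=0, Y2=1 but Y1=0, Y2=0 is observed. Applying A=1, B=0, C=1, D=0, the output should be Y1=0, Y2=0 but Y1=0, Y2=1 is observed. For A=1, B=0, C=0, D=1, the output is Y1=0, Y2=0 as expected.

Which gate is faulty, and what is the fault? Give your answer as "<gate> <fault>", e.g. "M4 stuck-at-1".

Fault-free values for test 1 (A=1, B=1, C=0, D=1): M0=1, M1=1, M2=0, M3=1, M4=1, M5=1, M6=0, M7=1, giving Y1=0, Y2=1. Observed Y1=0, Y2=0.
Test 1: faults giving observed Y1=0, Y2=0 are {M2 stuck-at-1, M2 inverted output, M3 stuck-at-0, M3 inverted output, M4 stuck-at-0, M4 inverted output, M5 stuck-at-0, M5 inverted output, M7 stuck-at-0, M7 inverted output}.
Test 2 (A=1, B=0, C=1, D=0): fault-free M0=0, M1=0, M2=1, M3=1, M4=0, M5=0, M6=0, M7=0 → Y1=0, Y2=0; observed Y1=0, Y2=1. Eliminates M2 stuck-at-1, M2 inverted output, M4 stuck-at-0, M5 stuck-at-0, M7 stuck-at-0.
Test 3 (A=1, B=0, C=0, D=1): fault-free M0=1, M1=1, M2=0, M3=0, M4=0, M5=0, M6=0, M7=0 → Y1=0, Y2=0; observed Y1=0, Y2=0. Eliminates M3 inverted output, M4 inverted output, M5 inverted output, M7 inverted output.
Only M3 stuck-at-0 is consistent with every test.

M3 stuck-at-0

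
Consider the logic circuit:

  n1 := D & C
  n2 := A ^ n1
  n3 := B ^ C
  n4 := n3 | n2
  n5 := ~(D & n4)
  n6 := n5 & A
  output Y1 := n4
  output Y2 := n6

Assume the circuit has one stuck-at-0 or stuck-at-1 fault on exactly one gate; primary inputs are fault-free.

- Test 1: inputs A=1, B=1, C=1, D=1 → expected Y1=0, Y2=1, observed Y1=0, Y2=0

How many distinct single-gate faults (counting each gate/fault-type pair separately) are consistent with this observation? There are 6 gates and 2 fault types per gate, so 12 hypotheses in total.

2

Fault-free: n1=1, n2=0, n3=0, n4=0, n5=1, n6=1 → Y1=0, Y2=1. Observed Y1=0, Y2=0.
  n1 stuck-at-0: output Y1=1, Y2=0 ✗
  n1 stuck-at-1: output Y1=0, Y2=1 ✗
  n2 stuck-at-0: output Y1=0, Y2=1 ✗
  n2 stuck-at-1: output Y1=1, Y2=0 ✗
  n3 stuck-at-0: output Y1=0, Y2=1 ✗
  n3 stuck-at-1: output Y1=1, Y2=0 ✗
  n4 stuck-at-0: output Y1=0, Y2=1 ✗
  n4 stuck-at-1: output Y1=1, Y2=0 ✗
  n5 stuck-at-0: output Y1=0, Y2=0 ✓
  n5 stuck-at-1: output Y1=0, Y2=1 ✗
  n6 stuck-at-0: output Y1=0, Y2=0 ✓
  n6 stuck-at-1: output Y1=0, Y2=1 ✗
Consistent faults: {n5 stuck-at-0, n6 stuck-at-0} — 2 in all.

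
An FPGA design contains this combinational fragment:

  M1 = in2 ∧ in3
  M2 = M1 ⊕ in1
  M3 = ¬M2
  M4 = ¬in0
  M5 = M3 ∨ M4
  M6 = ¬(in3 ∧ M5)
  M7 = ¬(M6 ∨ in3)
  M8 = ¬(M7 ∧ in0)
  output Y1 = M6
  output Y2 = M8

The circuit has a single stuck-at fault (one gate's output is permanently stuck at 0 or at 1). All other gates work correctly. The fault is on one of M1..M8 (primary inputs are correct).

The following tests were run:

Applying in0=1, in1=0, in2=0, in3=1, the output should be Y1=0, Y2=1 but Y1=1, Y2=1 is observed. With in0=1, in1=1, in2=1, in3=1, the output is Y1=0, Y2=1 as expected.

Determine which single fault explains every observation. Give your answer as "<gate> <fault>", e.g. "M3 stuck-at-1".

M1 stuck-at-1

Fault-free values for test 1 (in0=1, in1=0, in2=0, in3=1): M1=0, M2=0, M3=1, M4=0, M5=1, M6=0, M7=0, M8=1, giving Y1=0, Y2=1. Observed Y1=1, Y2=1.
Test 1: faults giving observed Y1=1, Y2=1 are {M1 stuck-at-1, M2 stuck-at-1, M3 stuck-at-0, M5 stuck-at-0, M6 stuck-at-1}.
Test 2 (in0=1, in1=1, in2=1, in3=1): fault-free M1=1, M2=0, M3=1, M4=0, M5=1, M6=0, M7=0, M8=1 → Y1=0, Y2=1; observed Y1=0, Y2=1. Eliminates M2 stuck-at-1, M3 stuck-at-0, M5 stuck-at-0, M6 stuck-at-1.
Only M1 stuck-at-1 is consistent with every test.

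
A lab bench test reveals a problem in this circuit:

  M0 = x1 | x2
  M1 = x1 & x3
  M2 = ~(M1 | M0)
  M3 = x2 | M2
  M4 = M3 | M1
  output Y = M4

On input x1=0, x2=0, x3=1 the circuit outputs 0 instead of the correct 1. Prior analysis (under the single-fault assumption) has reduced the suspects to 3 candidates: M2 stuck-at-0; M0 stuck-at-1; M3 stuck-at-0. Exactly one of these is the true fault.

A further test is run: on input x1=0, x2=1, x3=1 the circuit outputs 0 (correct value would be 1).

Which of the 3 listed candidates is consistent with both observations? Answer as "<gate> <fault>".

M3 stuck-at-0

Evaluate each candidate on input x1=0, x2=1, x3=1:
  M2 stuck-at-0: M0=1, M1=0, M2=0 [stuck-at-0], M3=1, M4=1 → 1 — eliminated
  M0 stuck-at-1: M0=1 [stuck-at-1], M1=0, M2=0, M3=1, M4=1 → 1 — eliminated
  M3 stuck-at-0: M0=1, M1=0, M2=0, M3=0 [stuck-at-0], M4=0 → 0 — matches
Only M3 stuck-at-0 reproduces the observed 0.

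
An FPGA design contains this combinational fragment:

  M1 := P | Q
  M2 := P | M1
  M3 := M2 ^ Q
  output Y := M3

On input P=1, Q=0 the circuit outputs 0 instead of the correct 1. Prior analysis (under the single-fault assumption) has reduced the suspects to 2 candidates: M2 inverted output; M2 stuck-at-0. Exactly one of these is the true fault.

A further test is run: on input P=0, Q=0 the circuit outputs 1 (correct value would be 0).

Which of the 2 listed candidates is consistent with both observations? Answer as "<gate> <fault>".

Evaluate each candidate on input P=0, Q=0:
  M2 inverted output: M1=0, M2=1 [inverted output], M3=1 → 1 — matches
  M2 stuck-at-0: M1=0, M2=0 [stuck-at-0], M3=0 → 0 — eliminated
Only M2 inverted output reproduces the observed 1.

M2 inverted output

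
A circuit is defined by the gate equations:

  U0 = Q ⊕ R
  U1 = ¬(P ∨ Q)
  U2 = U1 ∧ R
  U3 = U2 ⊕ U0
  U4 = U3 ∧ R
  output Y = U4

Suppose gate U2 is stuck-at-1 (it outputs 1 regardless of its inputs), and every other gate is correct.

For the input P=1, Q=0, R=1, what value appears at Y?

Propagate with U2 forced: U0=1, U1=0, U2=1 [stuck-at-1], U3=0, U4=0.
So Y = 0. (Without the fault it would be 1.)

0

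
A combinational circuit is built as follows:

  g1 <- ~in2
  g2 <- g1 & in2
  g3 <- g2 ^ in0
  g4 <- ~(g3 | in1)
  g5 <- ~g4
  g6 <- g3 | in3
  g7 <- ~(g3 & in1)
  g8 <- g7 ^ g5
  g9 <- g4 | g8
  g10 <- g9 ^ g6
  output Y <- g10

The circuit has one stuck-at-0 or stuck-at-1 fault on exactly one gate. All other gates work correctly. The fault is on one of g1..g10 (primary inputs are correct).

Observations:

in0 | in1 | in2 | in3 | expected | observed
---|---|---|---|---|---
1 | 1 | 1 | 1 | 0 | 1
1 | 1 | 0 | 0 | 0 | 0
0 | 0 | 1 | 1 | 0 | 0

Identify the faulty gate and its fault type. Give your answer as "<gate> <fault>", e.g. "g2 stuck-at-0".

Fault-free values for test 1 (in0=1, in1=1, in2=1, in3=1): g1=0, g2=0, g3=1, g4=0, g5=1, g6=1, g7=0, g8=1, g9=1, g10=0, giving Y=0. Observed 1.
Test 1: faults giving observed 1 are {g1 stuck-at-1, g2 stuck-at-1, g3 stuck-at-0, g5 stuck-at-0, g6 stuck-at-0, g7 stuck-at-1, g8 stuck-at-0, g9 stuck-at-0, g10 stuck-at-1}.
Test 2 (in0=1, in1=1, in2=0, in3=0): fault-free g1=1, g2=0, g3=1, g4=0, g5=1, g6=1, g7=0, g8=1, g9=1, g10=0 → 0; observed 0. Eliminates g5 stuck-at-0, g6 stuck-at-0, g7 stuck-at-1, g8 stuck-at-0, g9 stuck-at-0, g10 stuck-at-1.
Test 3 (in0=0, in1=0, in2=1, in3=1): fault-free g1=0, g2=0, g3=0, g4=1, g5=0, g6=1, g7=1, g8=1, g9=1, g10=0 → 0; observed 0. Eliminates g1 stuck-at-1, g2 stuck-at-1.
Only g3 stuck-at-0 is consistent with every test.

g3 stuck-at-0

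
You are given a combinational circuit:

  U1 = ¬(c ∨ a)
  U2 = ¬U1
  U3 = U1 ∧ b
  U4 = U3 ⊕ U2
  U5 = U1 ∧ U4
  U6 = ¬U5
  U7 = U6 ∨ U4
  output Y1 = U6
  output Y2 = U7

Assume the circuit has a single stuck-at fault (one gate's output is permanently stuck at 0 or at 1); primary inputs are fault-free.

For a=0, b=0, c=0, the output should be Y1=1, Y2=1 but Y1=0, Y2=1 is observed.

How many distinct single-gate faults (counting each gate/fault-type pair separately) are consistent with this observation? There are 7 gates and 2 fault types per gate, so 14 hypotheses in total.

3

Fault-free: U1=1, U2=0, U3=0, U4=0, U5=0, U6=1, U7=1 → Y1=1, Y2=1. Observed Y1=0, Y2=1.
  U1 stuck-at-0: output Y1=1, Y2=1 ✗
  U1 stuck-at-1: output Y1=1, Y2=1 ✗
  U2 stuck-at-0: output Y1=1, Y2=1 ✗
  U2 stuck-at-1: output Y1=0, Y2=1 ✓
  U3 stuck-at-0: output Y1=1, Y2=1 ✗
  U3 stuck-at-1: output Y1=0, Y2=1 ✓
  U4 stuck-at-0: output Y1=1, Y2=1 ✗
  U4 stuck-at-1: output Y1=0, Y2=1 ✓
  U5 stuck-at-0: output Y1=1, Y2=1 ✗
  U5 stuck-at-1: output Y1=0, Y2=0 ✗
  U6 stuck-at-0: output Y1=0, Y2=0 ✗
  U6 stuck-at-1: output Y1=1, Y2=1 ✗
  U7 stuck-at-0: output Y1=1, Y2=0 ✗
  U7 stuck-at-1: output Y1=1, Y2=1 ✗
Consistent faults: {U2 stuck-at-1, U3 stuck-at-1, U4 stuck-at-1} — 3 in all.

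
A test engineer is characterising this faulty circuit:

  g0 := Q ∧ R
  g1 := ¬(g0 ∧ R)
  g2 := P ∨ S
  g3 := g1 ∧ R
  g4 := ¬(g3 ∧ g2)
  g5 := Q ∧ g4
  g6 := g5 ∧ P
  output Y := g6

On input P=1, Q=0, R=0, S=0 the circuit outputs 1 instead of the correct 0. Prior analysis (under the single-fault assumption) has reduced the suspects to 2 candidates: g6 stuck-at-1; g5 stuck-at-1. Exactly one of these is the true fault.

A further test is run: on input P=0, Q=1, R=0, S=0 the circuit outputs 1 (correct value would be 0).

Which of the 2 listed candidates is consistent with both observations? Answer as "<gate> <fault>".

g6 stuck-at-1

Evaluate each candidate on input P=0, Q=1, R=0, S=0:
  g6 stuck-at-1: g0=0, g1=1, g2=0, g3=0, g4=1, g5=1, g6=1 [stuck-at-1] → 1 — matches
  g5 stuck-at-1: g0=0, g1=1, g2=0, g3=0, g4=1, g5=1 [stuck-at-1], g6=0 → 0 — eliminated
Only g6 stuck-at-1 reproduces the observed 1.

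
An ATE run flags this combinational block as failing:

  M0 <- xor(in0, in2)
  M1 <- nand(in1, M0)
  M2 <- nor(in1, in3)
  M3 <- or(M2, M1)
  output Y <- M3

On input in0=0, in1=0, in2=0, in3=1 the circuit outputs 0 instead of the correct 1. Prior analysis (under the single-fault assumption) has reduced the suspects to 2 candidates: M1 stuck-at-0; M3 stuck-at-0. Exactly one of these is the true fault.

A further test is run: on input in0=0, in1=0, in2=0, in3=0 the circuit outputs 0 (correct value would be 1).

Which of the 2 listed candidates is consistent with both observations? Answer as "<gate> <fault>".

M3 stuck-at-0

Evaluate each candidate on input in0=0, in1=0, in2=0, in3=0:
  M1 stuck-at-0: M0=0, M1=0 [stuck-at-0], M2=1, M3=1 → 1 — eliminated
  M3 stuck-at-0: M0=0, M1=1, M2=1, M3=0 [stuck-at-0] → 0 — matches
Only M3 stuck-at-0 reproduces the observed 0.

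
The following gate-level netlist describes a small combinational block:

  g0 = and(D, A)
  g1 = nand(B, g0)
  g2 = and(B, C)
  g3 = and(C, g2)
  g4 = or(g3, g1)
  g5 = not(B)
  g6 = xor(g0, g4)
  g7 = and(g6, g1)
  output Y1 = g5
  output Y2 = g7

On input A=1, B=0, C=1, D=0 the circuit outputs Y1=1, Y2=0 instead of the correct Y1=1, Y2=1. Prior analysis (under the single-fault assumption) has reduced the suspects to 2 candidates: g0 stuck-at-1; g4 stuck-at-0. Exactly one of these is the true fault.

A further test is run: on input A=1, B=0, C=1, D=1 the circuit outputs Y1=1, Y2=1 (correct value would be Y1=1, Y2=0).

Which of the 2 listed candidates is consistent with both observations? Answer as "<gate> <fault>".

Evaluate each candidate on input A=1, B=0, C=1, D=1:
  g0 stuck-at-1: g0=1 [stuck-at-1], g1=1, g2=0, g3=0, g4=1, g5=1, g6=0, g7=0 → Y1=1, Y2=0 — eliminated
  g4 stuck-at-0: g0=1, g1=1, g2=0, g3=0, g4=0 [stuck-at-0], g5=1, g6=1, g7=1 → Y1=1, Y2=1 — matches
Only g4 stuck-at-0 reproduces the observed Y1=1, Y2=1.

g4 stuck-at-0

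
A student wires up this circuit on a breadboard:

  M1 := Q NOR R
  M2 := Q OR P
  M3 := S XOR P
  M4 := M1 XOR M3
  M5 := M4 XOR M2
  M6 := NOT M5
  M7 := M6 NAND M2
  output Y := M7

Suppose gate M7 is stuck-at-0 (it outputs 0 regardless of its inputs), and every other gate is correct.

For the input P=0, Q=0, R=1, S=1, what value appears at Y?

Propagate with M7 forced: M1=0, M2=0, M3=1, M4=1, M5=1, M6=0, M7=0 [stuck-at-0].
So Y = 0. (Without the fault it would be 1.)

0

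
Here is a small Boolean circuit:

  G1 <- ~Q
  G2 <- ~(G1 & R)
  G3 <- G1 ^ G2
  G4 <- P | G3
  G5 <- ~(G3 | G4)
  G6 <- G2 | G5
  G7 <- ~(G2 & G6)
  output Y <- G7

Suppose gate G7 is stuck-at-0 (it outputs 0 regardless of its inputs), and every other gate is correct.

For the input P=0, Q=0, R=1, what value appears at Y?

0

Propagate with G7 forced: G1=1, G2=0, G3=1, G4=1, G5=0, G6=0, G7=0 [stuck-at-0].
So Y = 0. (Without the fault it would be 1.)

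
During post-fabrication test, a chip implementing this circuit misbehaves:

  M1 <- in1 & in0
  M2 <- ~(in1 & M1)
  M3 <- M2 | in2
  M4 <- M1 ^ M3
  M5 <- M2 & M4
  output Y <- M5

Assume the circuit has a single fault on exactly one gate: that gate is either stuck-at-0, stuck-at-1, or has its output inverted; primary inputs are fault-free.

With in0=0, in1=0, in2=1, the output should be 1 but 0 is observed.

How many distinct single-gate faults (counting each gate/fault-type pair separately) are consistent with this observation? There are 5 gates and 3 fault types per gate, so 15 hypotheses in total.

Fault-free: M1=0, M2=1, M3=1, M4=1, M5=1 → 1. Observed 0.
  M1: stuck-at-1, inverted output ✓; others ✗
  M2: stuck-at-0, inverted output ✓; others ✗
  M3: stuck-at-0, inverted output ✓; others ✗
  M4: stuck-at-0, inverted output ✓; others ✗
  M5: stuck-at-0, inverted output ✓; others ✗
Consistent faults: {M1 stuck-at-1, M1 inverted output, M2 stuck-at-0, M2 inverted output, M3 stuck-at-0, M3 inverted output, M4 stuck-at-0, M4 inverted output, M5 stuck-at-0, M5 inverted output} — 10 in all.

10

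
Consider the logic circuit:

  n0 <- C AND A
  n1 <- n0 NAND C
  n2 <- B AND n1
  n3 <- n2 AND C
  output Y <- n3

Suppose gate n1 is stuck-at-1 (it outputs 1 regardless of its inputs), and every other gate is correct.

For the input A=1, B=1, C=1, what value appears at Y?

1

Propagate with n1 forced: n0=1, n1=1 [stuck-at-1], n2=1, n3=1.
So Y = 1. (Without the fault it would be 0.)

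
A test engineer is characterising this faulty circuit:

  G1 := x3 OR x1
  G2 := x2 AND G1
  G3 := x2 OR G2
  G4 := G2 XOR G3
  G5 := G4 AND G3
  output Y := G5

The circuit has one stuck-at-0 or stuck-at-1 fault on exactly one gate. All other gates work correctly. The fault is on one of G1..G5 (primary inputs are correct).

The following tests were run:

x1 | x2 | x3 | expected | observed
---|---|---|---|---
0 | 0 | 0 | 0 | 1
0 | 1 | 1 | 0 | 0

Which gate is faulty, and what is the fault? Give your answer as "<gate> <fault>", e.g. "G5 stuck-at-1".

Fault-free values for test 1 (x1=0, x2=0, x3=0): G1=0, G2=0, G3=0, G4=0, G5=0, giving Y=0. Observed 1.
Test 1: faults giving observed 1 are {G3 stuck-at-1, G5 stuck-at-1}.
Test 2 (x1=0, x2=1, x3=1): fault-free G1=1, G2=1, G3=1, G4=0, G5=0 → 0; observed 0. Eliminates G5 stuck-at-1.
Only G3 stuck-at-1 is consistent with every test.

G3 stuck-at-1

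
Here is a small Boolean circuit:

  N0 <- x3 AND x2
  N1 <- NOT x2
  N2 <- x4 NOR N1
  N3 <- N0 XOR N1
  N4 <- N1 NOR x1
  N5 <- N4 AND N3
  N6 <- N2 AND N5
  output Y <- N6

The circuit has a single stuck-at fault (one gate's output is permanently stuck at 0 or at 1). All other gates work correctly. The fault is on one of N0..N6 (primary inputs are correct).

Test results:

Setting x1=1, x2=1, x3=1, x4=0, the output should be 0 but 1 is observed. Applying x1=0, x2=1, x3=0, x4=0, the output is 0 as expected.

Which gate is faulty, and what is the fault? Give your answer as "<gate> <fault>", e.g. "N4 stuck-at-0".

N4 stuck-at-1

Fault-free values for test 1 (x1=1, x2=1, x3=1, x4=0): N0=1, N1=0, N2=1, N3=1, N4=0, N5=0, N6=0, giving Y=0. Observed 1.
Test 1: faults giving observed 1 are {N4 stuck-at-1, N5 stuck-at-1, N6 stuck-at-1}.
Test 2 (x1=0, x2=1, x3=0, x4=0): fault-free N0=0, N1=0, N2=1, N3=0, N4=1, N5=0, N6=0 → 0; observed 0. Eliminates N5 stuck-at-1, N6 stuck-at-1.
Only N4 stuck-at-1 is consistent with every test.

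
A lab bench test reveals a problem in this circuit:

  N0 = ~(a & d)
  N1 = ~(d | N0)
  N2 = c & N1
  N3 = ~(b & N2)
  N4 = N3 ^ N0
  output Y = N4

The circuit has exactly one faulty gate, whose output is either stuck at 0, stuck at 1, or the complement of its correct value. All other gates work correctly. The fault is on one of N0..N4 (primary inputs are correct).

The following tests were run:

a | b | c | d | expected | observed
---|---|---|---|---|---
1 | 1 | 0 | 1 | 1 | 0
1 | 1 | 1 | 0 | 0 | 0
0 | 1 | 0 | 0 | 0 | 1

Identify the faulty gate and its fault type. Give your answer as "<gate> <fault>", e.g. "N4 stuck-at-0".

N0 inverted output

Fault-free values for test 1 (a=1, b=1, c=0, d=1): N0=0, N1=0, N2=0, N3=1, N4=1, giving Y=1. Observed 0.
Test 1: faults giving observed 0 are {N0 stuck-at-1, N0 inverted output, N2 stuck-at-1, N2 inverted output, N3 stuck-at-0, N3 inverted output, N4 stuck-at-0, N4 inverted output}.
Test 2 (a=1, b=1, c=1, d=0): fault-free N0=1, N1=0, N2=0, N3=1, N4=0 → 0; observed 0. Eliminates N2 stuck-at-1, N2 inverted output, N3 stuck-at-0, N3 inverted output, N4 inverted output.
Test 3 (a=0, b=1, c=0, d=0): fault-free N0=1, N1=0, N2=0, N3=1, N4=0 → 0; observed 1. Eliminates N0 stuck-at-1, N4 stuck-at-0.
Only N0 inverted output is consistent with every test.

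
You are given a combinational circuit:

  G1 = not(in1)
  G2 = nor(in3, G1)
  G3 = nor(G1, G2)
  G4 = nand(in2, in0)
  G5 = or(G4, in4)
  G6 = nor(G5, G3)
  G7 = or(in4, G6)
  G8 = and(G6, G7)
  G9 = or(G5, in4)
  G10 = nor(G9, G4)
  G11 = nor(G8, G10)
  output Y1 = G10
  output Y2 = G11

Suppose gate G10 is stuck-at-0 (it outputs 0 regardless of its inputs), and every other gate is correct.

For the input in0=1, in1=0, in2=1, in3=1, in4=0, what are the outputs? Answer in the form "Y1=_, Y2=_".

Propagate with G10 forced: G1=1, G2=0, G3=0, G4=0, G5=0, G6=1, G7=1, G8=1, G9=0, G10=0 [stuck-at-0], G11=0.
So the outputs are Y1=0, Y2=0. (Without the fault they would be Y1=1, Y2=0.)

Y1=0, Y2=0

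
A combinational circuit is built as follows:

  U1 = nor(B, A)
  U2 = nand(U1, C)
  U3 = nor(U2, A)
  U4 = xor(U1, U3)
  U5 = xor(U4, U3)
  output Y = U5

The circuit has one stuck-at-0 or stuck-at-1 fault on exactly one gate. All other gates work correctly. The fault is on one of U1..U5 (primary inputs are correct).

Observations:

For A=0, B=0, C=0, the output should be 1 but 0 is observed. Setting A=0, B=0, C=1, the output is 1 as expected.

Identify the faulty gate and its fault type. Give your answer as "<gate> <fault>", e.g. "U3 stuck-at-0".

U4 stuck-at-0

Fault-free values for test 1 (A=0, B=0, C=0): U1=1, U2=1, U3=0, U4=1, U5=1, giving Y=1. Observed 0.
Test 1: faults giving observed 0 are {U1 stuck-at-0, U4 stuck-at-0, U5 stuck-at-0}.
Test 2 (A=0, B=0, C=1): fault-free U1=1, U2=0, U3=1, U4=0, U5=1 → 1; observed 1. Eliminates U1 stuck-at-0, U5 stuck-at-0.
Only U4 stuck-at-0 is consistent with every test.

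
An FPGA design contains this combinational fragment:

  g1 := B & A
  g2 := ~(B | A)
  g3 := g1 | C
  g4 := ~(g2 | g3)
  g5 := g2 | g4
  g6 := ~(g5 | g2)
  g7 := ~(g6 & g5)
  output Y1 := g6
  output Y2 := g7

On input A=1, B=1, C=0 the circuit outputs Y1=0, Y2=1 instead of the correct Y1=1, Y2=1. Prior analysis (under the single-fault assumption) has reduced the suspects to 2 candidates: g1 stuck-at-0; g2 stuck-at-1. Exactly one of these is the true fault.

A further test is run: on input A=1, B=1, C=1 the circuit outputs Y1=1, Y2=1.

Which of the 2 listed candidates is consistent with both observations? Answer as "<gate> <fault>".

Evaluate each candidate on input A=1, B=1, C=1:
  g1 stuck-at-0: g1=0 [stuck-at-0], g2=0, g3=1, g4=0, g5=0, g6=1, g7=1 → Y1=1, Y2=1 — matches
  g2 stuck-at-1: g1=1, g2=1 [stuck-at-1], g3=1, g4=0, g5=1, g6=0, g7=1 → Y1=0, Y2=1 — eliminated
Only g1 stuck-at-0 reproduces the observed Y1=1, Y2=1.

g1 stuck-at-0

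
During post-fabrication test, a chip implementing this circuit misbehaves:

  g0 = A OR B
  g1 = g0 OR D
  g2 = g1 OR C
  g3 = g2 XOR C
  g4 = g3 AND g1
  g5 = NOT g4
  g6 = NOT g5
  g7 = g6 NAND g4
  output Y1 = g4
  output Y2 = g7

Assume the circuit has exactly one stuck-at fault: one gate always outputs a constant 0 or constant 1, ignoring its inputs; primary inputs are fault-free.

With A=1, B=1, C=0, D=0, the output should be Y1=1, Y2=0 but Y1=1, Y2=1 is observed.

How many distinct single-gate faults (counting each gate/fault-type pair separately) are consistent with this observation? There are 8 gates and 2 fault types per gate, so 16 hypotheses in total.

3

Fault-free: g0=1, g1=1, g2=1, g3=1, g4=1, g5=0, g6=1, g7=0 → Y1=1, Y2=0. Observed Y1=1, Y2=1.
  g0: none of the 2 fault types match ✗
  g1: none of the 2 fault types match ✗
  g2: none of the 2 fault types match ✗
  g3: none of the 2 fault types match ✗
  g4: none of the 2 fault types match ✗
  g5: stuck-at-1 ✓; others ✗
  g6: stuck-at-0 ✓; others ✗
  g7: stuck-at-1 ✓; others ✗
Consistent faults: {g5 stuck-at-1, g6 stuck-at-0, g7 stuck-at-1} — 3 in all.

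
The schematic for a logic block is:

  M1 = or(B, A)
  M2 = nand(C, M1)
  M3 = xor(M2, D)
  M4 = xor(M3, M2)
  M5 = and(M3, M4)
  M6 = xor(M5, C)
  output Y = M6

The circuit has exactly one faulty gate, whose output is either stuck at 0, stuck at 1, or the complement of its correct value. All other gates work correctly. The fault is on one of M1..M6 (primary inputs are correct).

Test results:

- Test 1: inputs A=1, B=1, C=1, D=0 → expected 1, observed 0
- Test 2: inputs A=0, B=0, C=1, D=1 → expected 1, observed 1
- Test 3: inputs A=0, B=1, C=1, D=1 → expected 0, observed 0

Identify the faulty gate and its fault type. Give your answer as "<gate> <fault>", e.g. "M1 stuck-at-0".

Fault-free values for test 1 (A=1, B=1, C=1, D=0): M1=1, M2=0, M3=0, M4=0, M5=0, M6=1, giving Y=1. Observed 0.
Test 1: faults giving observed 0 are {M3 stuck-at-1, M3 inverted output, M5 stuck-at-1, M5 inverted output, M6 stuck-at-0, M6 inverted output}.
Test 2 (A=0, B=0, C=1, D=1): fault-free M1=0, M2=1, M3=0, M4=1, M5=0, M6=1 → 1; observed 1. Eliminates M5 stuck-at-1, M5 inverted output, M6 stuck-at-0, M6 inverted output.
Test 3 (A=0, B=1, C=1, D=1): fault-free M1=1, M2=0, M3=1, M4=1, M5=1, M6=0 → 0; observed 0. Eliminates M3 inverted output.
Only M3 stuck-at-1 is consistent with every test.

M3 stuck-at-1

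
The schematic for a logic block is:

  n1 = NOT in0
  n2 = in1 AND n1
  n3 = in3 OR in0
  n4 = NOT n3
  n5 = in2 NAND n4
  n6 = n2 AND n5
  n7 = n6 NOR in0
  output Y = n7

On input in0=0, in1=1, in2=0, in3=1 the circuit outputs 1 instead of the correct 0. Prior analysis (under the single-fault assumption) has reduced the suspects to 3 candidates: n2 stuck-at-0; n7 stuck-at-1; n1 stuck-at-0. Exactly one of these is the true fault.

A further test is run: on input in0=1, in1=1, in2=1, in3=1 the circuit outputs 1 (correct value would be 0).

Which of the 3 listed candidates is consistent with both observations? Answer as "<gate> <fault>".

Evaluate each candidate on input in0=1, in1=1, in2=1, in3=1:
  n2 stuck-at-0: n1=0, n2=0 [stuck-at-0], n3=1, n4=0, n5=1, n6=0, n7=0 → 0 — eliminated
  n7 stuck-at-1: n1=0, n2=0, n3=1, n4=0, n5=1, n6=0, n7=1 [stuck-at-1] → 1 — matches
  n1 stuck-at-0: n1=0 [stuck-at-0], n2=0, n3=1, n4=0, n5=1, n6=0, n7=0 → 0 — eliminated
Only n7 stuck-at-1 reproduces the observed 1.

n7 stuck-at-1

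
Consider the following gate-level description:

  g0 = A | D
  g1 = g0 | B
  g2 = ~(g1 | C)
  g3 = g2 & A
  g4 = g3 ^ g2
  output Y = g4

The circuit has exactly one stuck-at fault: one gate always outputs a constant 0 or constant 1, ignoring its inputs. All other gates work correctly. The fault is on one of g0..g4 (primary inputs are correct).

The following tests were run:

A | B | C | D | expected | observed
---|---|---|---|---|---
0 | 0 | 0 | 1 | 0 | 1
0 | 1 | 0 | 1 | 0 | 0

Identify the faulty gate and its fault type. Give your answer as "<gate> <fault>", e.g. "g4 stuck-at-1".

Fault-free values for test 1 (A=0, B=0, C=0, D=1): g0=1, g1=1, g2=0, g3=0, g4=0, giving Y=0. Observed 1.
Test 1: faults giving observed 1 are {g0 stuck-at-0, g1 stuck-at-0, g2 stuck-at-1, g3 stuck-at-1, g4 stuck-at-1}.
Test 2 (A=0, B=1, C=0, D=1): fault-free g0=1, g1=1, g2=0, g3=0, g4=0 → 0; observed 0. Eliminates g1 stuck-at-0, g2 stuck-at-1, g3 stuck-at-1, g4 stuck-at-1.
Only g0 stuck-at-0 is consistent with every test.

g0 stuck-at-0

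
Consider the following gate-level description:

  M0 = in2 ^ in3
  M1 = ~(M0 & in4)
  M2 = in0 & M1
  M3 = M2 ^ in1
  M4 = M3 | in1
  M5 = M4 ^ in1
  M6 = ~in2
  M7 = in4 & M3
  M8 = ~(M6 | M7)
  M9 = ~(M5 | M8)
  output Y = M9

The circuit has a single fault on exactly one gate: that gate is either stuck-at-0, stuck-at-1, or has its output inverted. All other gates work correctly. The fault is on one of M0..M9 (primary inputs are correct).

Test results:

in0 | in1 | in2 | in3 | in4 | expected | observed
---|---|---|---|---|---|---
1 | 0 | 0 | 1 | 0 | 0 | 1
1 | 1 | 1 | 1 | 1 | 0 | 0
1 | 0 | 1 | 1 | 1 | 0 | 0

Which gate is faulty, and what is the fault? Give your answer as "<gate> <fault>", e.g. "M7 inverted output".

Fault-free values for test 1 (in0=1, in1=0, in2=0, in3=1, in4=0): M0=1, M1=1, M2=1, M3=1, M4=1, M5=1, M6=1, M7=0, M8=0, M9=0, giving Y=0. Observed 1.
Test 1: faults giving observed 1 are {M1 stuck-at-0, M1 inverted output, M2 stuck-at-0, M2 inverted output, M3 stuck-at-0, M3 inverted output, M4 stuck-at-0, M4 inverted output, M5 stuck-at-0, M5 inverted output, M9 stuck-at-1, M9 inverted output}.
Test 2 (in0=1, in1=1, in2=1, in3=1, in4=1): fault-free M0=0, M1=1, M2=1, M3=0, M4=1, M5=0, M6=0, M7=0, M8=1, M9=0 → 0; observed 0. Eliminates M1 stuck-at-0, M1 inverted output, M2 stuck-at-0, M2 inverted output, M3 inverted output, M9 stuck-at-1, M9 inverted output.
Test 3 (in0=1, in1=0, in2=1, in3=1, in4=1): fault-free M0=0, M1=1, M2=1, M3=1, M4=1, M5=1, M6=0, M7=1, M8=0, M9=0 → 0; observed 0. Eliminates M4 stuck-at-0, M4 inverted output, M5 stuck-at-0, M5 inverted output.
Only M3 stuck-at-0 is consistent with every test.

M3 stuck-at-0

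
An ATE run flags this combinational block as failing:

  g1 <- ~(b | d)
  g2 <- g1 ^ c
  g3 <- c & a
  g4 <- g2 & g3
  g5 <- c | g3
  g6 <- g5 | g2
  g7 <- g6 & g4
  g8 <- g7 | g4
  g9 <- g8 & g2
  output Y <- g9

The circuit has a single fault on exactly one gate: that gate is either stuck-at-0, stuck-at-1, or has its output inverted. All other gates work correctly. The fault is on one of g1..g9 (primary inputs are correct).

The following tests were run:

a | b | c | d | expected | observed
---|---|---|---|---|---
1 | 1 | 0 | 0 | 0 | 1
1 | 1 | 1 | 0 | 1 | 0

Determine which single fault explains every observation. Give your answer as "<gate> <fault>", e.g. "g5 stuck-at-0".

Fault-free values for test 1 (a=1, b=1, c=0, d=0): g1=0, g2=0, g3=0, g4=0, g5=0, g6=0, g7=0, g8=0, g9=0, giving Y=0. Observed 1.
Test 1: faults giving observed 1 are {g9 stuck-at-1, g9 inverted output}.
Test 2 (a=1, b=1, c=1, d=0): fault-free g1=0, g2=1, g3=1, g4=1, g5=1, g6=1, g7=1, g8=1, g9=1 → 1; observed 0. Eliminates g9 stuck-at-1.
Only g9 inverted output is consistent with every test.

g9 inverted output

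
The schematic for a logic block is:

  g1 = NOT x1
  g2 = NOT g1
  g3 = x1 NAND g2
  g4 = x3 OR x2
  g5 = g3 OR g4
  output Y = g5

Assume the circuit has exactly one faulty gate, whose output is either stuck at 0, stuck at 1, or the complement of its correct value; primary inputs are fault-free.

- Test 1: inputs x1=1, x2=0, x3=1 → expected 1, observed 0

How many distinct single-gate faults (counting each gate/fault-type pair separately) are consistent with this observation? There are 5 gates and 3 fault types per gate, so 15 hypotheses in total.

4

Fault-free: g1=0, g2=1, g3=0, g4=1, g5=1 → 1. Observed 0.
  g1: none of the 3 fault types match ✗
  g2: none of the 3 fault types match ✗
  g3: none of the 3 fault types match ✗
  g4: stuck-at-0, inverted output ✓; others ✗
  g5: stuck-at-0, inverted output ✓; others ✗
Consistent faults: {g4 stuck-at-0, g4 inverted output, g5 stuck-at-0, g5 inverted output} — 4 in all.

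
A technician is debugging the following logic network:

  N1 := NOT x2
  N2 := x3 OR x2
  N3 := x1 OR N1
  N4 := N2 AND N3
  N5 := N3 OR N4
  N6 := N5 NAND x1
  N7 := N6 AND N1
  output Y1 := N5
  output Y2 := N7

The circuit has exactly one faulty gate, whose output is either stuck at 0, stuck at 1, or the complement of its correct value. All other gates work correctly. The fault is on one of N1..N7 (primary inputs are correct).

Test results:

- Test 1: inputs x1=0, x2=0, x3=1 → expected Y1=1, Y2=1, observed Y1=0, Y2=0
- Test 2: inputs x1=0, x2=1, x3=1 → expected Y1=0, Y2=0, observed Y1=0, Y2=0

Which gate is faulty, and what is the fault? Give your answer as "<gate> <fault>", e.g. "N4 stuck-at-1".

Fault-free values for test 1 (x1=0, x2=0, x3=1): N1=1, N2=1, N3=1, N4=1, N5=1, N6=1, N7=1, giving Y1=1, Y2=1. Observed Y1=0, Y2=0.
Test 1: faults giving observed Y1=0, Y2=0 are {N1 stuck-at-0, N1 inverted output}.
Test 2 (x1=0, x2=1, x3=1): fault-free N1=0, N2=1, N3=0, N4=0, N5=0, N6=1, N7=0 → Y1=0, Y2=0; observed Y1=0, Y2=0. Eliminates N1 inverted output.
Only N1 stuck-at-0 is consistent with every test.

N1 stuck-at-0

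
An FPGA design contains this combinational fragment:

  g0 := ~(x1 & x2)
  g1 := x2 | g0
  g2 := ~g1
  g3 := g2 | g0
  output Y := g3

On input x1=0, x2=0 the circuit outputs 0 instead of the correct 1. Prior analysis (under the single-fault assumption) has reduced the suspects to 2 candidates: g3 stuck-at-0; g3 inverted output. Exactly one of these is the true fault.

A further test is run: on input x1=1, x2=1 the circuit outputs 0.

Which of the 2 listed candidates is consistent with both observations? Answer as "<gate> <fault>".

g3 stuck-at-0

Evaluate each candidate on input x1=1, x2=1:
  g3 stuck-at-0: g0=0, g1=1, g2=0, g3=0 [stuck-at-0] → 0 — matches
  g3 inverted output: g0=0, g1=1, g2=0, g3=1 [inverted output] → 1 — eliminated
Only g3 stuck-at-0 reproduces the observed 0.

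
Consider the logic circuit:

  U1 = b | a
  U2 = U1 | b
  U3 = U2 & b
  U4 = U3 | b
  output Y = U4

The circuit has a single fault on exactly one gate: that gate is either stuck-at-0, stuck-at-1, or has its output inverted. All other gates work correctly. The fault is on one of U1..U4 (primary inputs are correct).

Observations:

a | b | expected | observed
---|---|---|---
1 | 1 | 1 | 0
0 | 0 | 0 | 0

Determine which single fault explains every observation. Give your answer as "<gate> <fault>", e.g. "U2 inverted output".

U4 stuck-at-0

Fault-free values for test 1 (a=1, b=1): U1=1, U2=1, U3=1, U4=1, giving Y=1. Observed 0.
Test 1: faults giving observed 0 are {U4 stuck-at-0, U4 inverted output}.
Test 2 (a=0, b=0): fault-free U1=0, U2=0, U3=0, U4=0 → 0; observed 0. Eliminates U4 inverted output.
Only U4 stuck-at-0 is consistent with every test.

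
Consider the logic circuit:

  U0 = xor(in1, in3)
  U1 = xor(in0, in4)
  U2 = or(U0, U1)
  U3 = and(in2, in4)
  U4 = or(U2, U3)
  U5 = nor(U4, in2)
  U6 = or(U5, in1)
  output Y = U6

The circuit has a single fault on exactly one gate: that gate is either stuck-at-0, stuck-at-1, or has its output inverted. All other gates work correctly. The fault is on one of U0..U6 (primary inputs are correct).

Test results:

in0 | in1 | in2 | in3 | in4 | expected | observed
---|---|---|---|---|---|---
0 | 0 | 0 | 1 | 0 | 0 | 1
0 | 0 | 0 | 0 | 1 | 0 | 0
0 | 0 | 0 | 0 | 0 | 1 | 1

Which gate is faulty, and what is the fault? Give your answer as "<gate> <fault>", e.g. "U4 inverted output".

Fault-free values for test 1 (in0=0, in1=0, in2=0, in3=1, in4=0): U0=1, U1=0, U2=1, U3=0, U4=1, U5=0, U6=0, giving Y=0. Observed 1.
Test 1: faults giving observed 1 are {U0 stuck-at-0, U0 inverted output, U2 stuck-at-0, U2 inverted output, U4 stuck-at-0, U4 inverted output, U5 stuck-at-1, U5 inverted output, U6 stuck-at-1, U6 inverted output}.
Test 2 (in0=0, in1=0, in2=0, in3=0, in4=1): fault-free U0=0, U1=1, U2=1, U3=0, U4=1, U5=0, U6=0 → 0; observed 0. Eliminates U2 stuck-at-0, U2 inverted output, U4 stuck-at-0, U4 inverted output, U5 stuck-at-1, U5 inverted output, U6 stuck-at-1, U6 inverted output.
Test 3 (in0=0, in1=0, in2=0, in3=0, in4=0): fault-free U0=0, U1=0, U2=0, U3=0, U4=0, U5=1, U6=1 → 1; observed 1. Eliminates U0 inverted output.
Only U0 stuck-at-0 is consistent with every test.

U0 stuck-at-0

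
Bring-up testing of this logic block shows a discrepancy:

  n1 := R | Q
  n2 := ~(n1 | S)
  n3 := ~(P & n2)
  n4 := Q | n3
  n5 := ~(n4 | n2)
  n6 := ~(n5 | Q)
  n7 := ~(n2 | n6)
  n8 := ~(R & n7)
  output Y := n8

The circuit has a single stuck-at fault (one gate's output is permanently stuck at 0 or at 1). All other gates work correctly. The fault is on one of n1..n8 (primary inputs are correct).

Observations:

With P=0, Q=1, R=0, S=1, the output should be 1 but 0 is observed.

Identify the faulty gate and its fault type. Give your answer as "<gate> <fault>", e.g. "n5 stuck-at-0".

Fault-free values for test 1 (P=0, Q=1, R=0, S=1): n1=1, n2=0, n3=1, n4=1, n5=0, n6=0, n7=1, n8=1, giving Y=1. Observed 0.
Test 1: faults giving observed 0 are {n8 stuck-at-0}.
Only n8 stuck-at-0 is consistent with every test.

n8 stuck-at-0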